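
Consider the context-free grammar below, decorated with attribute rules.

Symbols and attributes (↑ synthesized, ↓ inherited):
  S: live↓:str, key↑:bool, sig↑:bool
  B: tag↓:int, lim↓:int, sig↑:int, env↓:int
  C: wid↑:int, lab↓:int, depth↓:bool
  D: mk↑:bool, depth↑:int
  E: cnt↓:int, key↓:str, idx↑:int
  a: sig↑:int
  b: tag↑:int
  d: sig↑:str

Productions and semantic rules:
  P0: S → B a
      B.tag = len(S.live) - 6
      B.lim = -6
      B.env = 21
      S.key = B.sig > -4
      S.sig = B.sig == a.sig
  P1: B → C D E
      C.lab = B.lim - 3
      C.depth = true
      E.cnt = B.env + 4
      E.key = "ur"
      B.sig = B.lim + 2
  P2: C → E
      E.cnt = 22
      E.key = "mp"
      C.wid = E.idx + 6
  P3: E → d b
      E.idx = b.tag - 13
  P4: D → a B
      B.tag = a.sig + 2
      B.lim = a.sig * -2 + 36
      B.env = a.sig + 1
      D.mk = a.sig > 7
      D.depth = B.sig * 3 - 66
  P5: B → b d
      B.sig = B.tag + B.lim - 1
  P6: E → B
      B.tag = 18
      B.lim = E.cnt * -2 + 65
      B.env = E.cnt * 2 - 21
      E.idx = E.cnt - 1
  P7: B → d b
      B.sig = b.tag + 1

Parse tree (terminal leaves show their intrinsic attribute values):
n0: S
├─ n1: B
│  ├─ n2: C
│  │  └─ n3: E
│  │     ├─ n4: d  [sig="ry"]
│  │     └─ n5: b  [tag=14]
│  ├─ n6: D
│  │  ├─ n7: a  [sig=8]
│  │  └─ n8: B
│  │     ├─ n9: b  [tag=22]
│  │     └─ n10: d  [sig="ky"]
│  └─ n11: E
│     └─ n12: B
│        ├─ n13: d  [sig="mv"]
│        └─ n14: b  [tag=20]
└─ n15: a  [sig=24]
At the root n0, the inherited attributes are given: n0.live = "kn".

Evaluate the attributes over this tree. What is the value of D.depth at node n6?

21

1. n0.live = "kn"  [given at root]
2. n1.tag = -4  [len(S.live) - 6]
3. n1.lim = -6  [-6]
4. n1.env = 21  [21]
5. n2.lab = -9  [B.lim - 3]
6. n2.depth = true  [true]
7. n3.cnt = 22  [22]
8. n3.key = "mp"  ["mp"]
9. n4.sig = "ry"  [terminal]
10. n5.tag = 14  [terminal]
11. n3.idx = 1  [b.tag - 13]
12. n2.wid = 7  [E.idx + 6]
13. n7.sig = 8  [terminal]
14. n8.tag = 10  [a.sig + 2]
15. n8.lim = 20  [a.sig * -2 + 36]
16. n8.env = 9  [a.sig + 1]
17. n9.tag = 22  [terminal]
18. n10.sig = "ky"  [terminal]
19. n8.sig = 29  [B.tag + B.lim - 1]
20. n6.mk = true  [a.sig > 7]
21. n6.depth = 21  [B.sig * 3 - 66]
22. n11.cnt = 25  [B.env + 4]
23. n11.key = "ur"  ["ur"]
24. n12.tag = 18  [18]
25. n12.lim = 15  [E.cnt * -2 + 65]
26. n12.env = 29  [E.cnt * 2 - 21]
27. n13.sig = "mv"  [terminal]
28. n14.tag = 20  [terminal]
29. n12.sig = 21  [b.tag + 1]
30. n11.idx = 24  [E.cnt - 1]
31. n1.sig = -4  [B.lim + 2]
32. n15.sig = 24  [terminal]
33. n0.key = false  [B.sig > -4]
34. n0.sig = false  [B.sig == a.sig]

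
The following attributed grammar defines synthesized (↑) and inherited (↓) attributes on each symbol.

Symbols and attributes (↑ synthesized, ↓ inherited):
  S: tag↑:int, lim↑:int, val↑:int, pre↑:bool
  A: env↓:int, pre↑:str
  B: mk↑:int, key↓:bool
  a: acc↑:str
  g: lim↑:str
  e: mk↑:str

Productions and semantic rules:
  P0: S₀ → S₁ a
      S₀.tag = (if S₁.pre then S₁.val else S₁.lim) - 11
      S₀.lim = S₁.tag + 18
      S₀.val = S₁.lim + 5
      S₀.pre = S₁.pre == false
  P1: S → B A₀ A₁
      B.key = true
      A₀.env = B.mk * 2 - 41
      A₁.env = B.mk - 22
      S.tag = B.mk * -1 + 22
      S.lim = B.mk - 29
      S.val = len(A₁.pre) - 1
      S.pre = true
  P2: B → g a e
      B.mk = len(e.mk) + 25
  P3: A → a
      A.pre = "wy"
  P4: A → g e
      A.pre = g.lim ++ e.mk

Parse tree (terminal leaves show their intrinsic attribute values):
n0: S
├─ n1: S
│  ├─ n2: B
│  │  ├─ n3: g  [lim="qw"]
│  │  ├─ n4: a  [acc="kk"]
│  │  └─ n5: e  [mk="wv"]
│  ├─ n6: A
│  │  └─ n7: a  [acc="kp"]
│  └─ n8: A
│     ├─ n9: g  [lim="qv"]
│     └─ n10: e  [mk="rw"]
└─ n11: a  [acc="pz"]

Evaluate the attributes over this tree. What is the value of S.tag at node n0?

1. n2.key = true  [true]
2. n3.lim = "qw"  [terminal]
3. n4.acc = "kk"  [terminal]
4. n5.mk = "wv"  [terminal]
5. n2.mk = 27  [len(e.mk) + 25]
6. n6.env = 13  [B.mk * 2 - 41]
7. n7.acc = "kp"  [terminal]
8. n6.pre = "wy"  ["wy"]
9. n8.env = 5  [B.mk - 22]
10. n9.lim = "qv"  [terminal]
11. n10.mk = "rw"  [terminal]
12. n8.pre = "qvrw"  [g.lim ++ e.mk]
13. n1.tag = -5  [B.mk * -1 + 22]
14. n1.lim = -2  [B.mk - 29]
15. n1.val = 3  [len(A₁.pre) - 1]
16. n1.pre = true  [true]
17. n11.acc = "pz"  [terminal]
18. n0.tag = -8  [(if S₁.pre then S₁.val else S₁.lim) - 11]
19. n0.lim = 13  [S₁.tag + 18]
20. n0.val = 3  [S₁.lim + 5]
21. n0.pre = false  [S₁.pre == false]

-8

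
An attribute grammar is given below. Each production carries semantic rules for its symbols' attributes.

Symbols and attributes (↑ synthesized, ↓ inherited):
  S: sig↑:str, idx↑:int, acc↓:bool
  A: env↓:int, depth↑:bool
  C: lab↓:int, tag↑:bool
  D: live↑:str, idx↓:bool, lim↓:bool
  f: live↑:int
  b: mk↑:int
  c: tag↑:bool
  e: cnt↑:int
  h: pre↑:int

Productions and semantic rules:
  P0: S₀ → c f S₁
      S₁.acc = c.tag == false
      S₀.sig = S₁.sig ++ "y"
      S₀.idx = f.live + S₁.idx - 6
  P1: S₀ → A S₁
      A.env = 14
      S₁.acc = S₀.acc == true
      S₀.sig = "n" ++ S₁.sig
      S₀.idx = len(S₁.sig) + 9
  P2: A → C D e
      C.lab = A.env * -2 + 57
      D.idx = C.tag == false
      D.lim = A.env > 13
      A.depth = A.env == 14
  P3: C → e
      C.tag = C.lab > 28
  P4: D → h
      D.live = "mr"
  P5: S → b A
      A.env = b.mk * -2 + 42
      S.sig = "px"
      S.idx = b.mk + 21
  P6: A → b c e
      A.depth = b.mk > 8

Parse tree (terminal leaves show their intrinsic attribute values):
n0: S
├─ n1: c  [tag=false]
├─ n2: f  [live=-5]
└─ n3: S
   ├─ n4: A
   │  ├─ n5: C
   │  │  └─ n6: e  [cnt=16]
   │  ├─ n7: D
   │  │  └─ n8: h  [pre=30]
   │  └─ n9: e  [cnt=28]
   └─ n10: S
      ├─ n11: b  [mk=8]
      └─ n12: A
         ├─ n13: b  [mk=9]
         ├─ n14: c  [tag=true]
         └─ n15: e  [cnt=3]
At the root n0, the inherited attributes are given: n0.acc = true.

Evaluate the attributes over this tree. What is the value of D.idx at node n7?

1. n0.acc = true  [given at root]
2. n1.tag = false  [terminal]
3. n2.live = -5  [terminal]
4. n3.acc = true  [c.tag == false]
5. n4.env = 14  [14]
6. n5.lab = 29  [A.env * -2 + 57]
7. n6.cnt = 16  [terminal]
8. n5.tag = true  [C.lab > 28]
9. n7.idx = false  [C.tag == false]
10. n7.lim = true  [A.env > 13]
11. n8.pre = 30  [terminal]
12. n7.live = "mr"  ["mr"]
13. n9.cnt = 28  [terminal]
14. n4.depth = true  [A.env == 14]
15. n10.acc = true  [S₀.acc == true]
16. n11.mk = 8  [terminal]
17. n12.env = 26  [b.mk * -2 + 42]
18. n13.mk = 9  [terminal]
19. n14.tag = true  [terminal]
20. n15.cnt = 3  [terminal]
21. n12.depth = true  [b.mk > 8]
22. n10.sig = "px"  ["px"]
23. n10.idx = 29  [b.mk + 21]
24. n3.sig = "npx"  ["n" ++ S₁.sig]
25. n3.idx = 11  [len(S₁.sig) + 9]
26. n0.sig = "npxy"  [S₁.sig ++ "y"]
27. n0.idx = 0  [f.live + S₁.idx - 6]

false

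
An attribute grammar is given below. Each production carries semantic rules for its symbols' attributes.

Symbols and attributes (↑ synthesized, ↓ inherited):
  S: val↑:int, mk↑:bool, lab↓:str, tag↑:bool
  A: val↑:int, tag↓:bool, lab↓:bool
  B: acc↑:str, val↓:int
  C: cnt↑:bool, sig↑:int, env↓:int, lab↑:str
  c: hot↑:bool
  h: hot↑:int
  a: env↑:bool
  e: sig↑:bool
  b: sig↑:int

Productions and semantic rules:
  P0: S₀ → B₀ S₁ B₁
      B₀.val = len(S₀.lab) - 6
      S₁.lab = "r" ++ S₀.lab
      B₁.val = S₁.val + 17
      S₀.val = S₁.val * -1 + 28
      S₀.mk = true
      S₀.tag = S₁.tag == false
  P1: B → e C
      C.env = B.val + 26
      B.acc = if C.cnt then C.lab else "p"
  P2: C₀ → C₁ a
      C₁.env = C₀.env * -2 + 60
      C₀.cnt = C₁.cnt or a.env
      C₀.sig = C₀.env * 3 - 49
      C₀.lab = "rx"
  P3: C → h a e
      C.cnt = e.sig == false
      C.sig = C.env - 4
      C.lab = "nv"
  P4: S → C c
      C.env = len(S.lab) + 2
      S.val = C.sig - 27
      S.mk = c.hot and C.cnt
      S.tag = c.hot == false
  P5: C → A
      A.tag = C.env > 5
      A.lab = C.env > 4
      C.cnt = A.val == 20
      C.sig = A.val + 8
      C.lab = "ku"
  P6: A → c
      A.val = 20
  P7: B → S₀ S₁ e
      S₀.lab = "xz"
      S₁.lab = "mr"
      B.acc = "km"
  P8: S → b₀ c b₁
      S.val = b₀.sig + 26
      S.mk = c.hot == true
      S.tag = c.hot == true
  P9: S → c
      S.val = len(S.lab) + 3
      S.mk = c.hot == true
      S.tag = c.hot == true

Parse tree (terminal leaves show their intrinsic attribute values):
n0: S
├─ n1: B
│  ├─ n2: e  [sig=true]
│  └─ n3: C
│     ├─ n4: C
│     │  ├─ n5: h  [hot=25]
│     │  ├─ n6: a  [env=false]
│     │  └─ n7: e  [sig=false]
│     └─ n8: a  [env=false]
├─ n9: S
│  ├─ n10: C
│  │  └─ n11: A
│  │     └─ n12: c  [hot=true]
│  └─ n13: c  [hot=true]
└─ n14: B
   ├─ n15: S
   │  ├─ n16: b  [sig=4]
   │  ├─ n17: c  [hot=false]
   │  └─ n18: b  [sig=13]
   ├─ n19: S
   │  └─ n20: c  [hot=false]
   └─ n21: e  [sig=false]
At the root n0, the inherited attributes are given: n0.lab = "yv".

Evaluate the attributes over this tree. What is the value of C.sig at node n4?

1. n0.lab = "yv"  [given at root]
2. n1.val = -4  [len(S₀.lab) - 6]
3. n2.sig = true  [terminal]
4. n3.env = 22  [B.val + 26]
5. n4.env = 16  [C₀.env * -2 + 60]
6. n5.hot = 25  [terminal]
7. n6.env = false  [terminal]
8. n7.sig = false  [terminal]
9. n4.cnt = true  [e.sig == false]
10. n4.sig = 12  [C.env - 4]
11. n4.lab = "nv"  ["nv"]
12. n8.env = false  [terminal]
13. n3.cnt = true  [C₁.cnt or a.env]
14. n3.sig = 17  [C₀.env * 3 - 49]
15. n3.lab = "rx"  ["rx"]
16. n1.acc = "rx"  [if C.cnt then C.lab else "p"]
17. n9.lab = "ryv"  ["r" ++ S₀.lab]
18. n10.env = 5  [len(S.lab) + 2]
19. n11.tag = false  [C.env > 5]
20. n11.lab = true  [C.env > 4]
21. n12.hot = true  [terminal]
22. n11.val = 20  [20]
23. n10.cnt = true  [A.val == 20]
24. n10.sig = 28  [A.val + 8]
25. n10.lab = "ku"  ["ku"]
26. n13.hot = true  [terminal]
27. n9.val = 1  [C.sig - 27]
28. n9.mk = true  [c.hot and C.cnt]
29. n9.tag = false  [c.hot == false]
30. n14.val = 18  [S₁.val + 17]
31. n15.lab = "xz"  ["xz"]
32. n16.sig = 4  [terminal]
33. n17.hot = false  [terminal]
34. n18.sig = 13  [terminal]
35. n15.val = 30  [b₀.sig + 26]
36. n15.mk = false  [c.hot == true]
37. n15.tag = false  [c.hot == true]
38. n19.lab = "mr"  ["mr"]
39. n20.hot = false  [terminal]
40. n19.val = 5  [len(S.lab) + 3]
41. n19.mk = false  [c.hot == true]
42. n19.tag = false  [c.hot == true]
43. n21.sig = false  [terminal]
44. n14.acc = "km"  ["km"]
45. n0.val = 27  [S₁.val * -1 + 28]
46. n0.mk = true  [true]
47. n0.tag = true  [S₁.tag == false]

12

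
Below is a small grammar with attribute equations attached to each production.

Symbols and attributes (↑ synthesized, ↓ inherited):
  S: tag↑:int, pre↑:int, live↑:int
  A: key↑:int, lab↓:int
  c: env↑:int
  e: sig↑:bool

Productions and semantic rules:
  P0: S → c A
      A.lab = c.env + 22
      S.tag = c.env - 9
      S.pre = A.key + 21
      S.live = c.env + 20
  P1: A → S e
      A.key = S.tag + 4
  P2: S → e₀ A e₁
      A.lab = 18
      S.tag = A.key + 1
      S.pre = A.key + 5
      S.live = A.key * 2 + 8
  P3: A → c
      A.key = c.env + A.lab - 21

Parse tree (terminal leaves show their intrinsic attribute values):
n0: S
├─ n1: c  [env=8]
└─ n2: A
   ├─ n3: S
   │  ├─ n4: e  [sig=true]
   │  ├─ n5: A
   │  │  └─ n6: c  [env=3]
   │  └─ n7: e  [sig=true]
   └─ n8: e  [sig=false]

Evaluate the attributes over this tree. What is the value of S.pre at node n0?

26

1. n1.env = 8  [terminal]
2. n2.lab = 30  [c.env + 22]
3. n4.sig = true  [terminal]
4. n5.lab = 18  [18]
5. n6.env = 3  [terminal]
6. n5.key = 0  [c.env + A.lab - 21]
7. n7.sig = true  [terminal]
8. n3.tag = 1  [A.key + 1]
9. n3.pre = 5  [A.key + 5]
10. n3.live = 8  [A.key * 2 + 8]
11. n8.sig = false  [terminal]
12. n2.key = 5  [S.tag + 4]
13. n0.tag = -1  [c.env - 9]
14. n0.pre = 26  [A.key + 21]
15. n0.live = 28  [c.env + 20]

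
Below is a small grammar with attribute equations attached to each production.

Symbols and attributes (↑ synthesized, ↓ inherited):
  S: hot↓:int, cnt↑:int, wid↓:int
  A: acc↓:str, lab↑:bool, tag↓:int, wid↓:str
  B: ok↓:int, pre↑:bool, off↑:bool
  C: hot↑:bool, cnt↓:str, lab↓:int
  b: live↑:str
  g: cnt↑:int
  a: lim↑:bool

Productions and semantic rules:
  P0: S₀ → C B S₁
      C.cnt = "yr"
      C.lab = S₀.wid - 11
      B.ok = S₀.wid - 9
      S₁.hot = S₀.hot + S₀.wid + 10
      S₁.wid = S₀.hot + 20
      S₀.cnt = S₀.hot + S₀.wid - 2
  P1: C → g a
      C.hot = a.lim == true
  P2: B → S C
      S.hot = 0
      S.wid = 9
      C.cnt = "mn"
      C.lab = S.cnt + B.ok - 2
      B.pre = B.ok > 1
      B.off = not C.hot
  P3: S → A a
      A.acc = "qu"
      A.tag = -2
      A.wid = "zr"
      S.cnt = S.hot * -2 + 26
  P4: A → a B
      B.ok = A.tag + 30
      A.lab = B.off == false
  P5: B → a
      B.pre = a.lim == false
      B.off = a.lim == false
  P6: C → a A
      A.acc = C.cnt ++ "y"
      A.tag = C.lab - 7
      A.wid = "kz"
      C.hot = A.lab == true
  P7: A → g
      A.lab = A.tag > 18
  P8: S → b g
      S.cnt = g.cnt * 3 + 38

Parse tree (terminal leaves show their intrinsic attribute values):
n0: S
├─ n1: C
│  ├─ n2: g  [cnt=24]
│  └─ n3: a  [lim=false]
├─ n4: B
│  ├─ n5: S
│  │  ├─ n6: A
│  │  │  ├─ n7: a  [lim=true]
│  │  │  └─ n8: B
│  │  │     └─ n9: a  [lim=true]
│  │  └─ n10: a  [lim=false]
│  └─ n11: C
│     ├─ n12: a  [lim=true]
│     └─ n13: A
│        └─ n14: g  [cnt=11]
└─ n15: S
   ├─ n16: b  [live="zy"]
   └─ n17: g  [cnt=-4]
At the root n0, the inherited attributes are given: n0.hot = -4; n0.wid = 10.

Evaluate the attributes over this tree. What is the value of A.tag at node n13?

1. n0.hot = -4  [given at root]
2. n0.wid = 10  [given at root]
3. n1.cnt = "yr"  ["yr"]
4. n1.lab = -1  [S₀.wid - 11]
5. n2.cnt = 24  [terminal]
6. n3.lim = false  [terminal]
7. n1.hot = false  [a.lim == true]
8. n4.ok = 1  [S₀.wid - 9]
9. n5.hot = 0  [0]
10. n5.wid = 9  [9]
11. n6.acc = "qu"  ["qu"]
12. n6.tag = -2  [-2]
13. n6.wid = "zr"  ["zr"]
14. n7.lim = true  [terminal]
15. n8.ok = 28  [A.tag + 30]
16. n9.lim = true  [terminal]
17. n8.pre = false  [a.lim == false]
18. n8.off = false  [a.lim == false]
19. n6.lab = true  [B.off == false]
20. n10.lim = false  [terminal]
21. n5.cnt = 26  [S.hot * -2 + 26]
22. n11.cnt = "mn"  ["mn"]
23. n11.lab = 25  [S.cnt + B.ok - 2]
24. n12.lim = true  [terminal]
25. n13.acc = "mny"  [C.cnt ++ "y"]
26. n13.tag = 18  [C.lab - 7]
27. n13.wid = "kz"  ["kz"]
28. n14.cnt = 11  [terminal]
29. n13.lab = false  [A.tag > 18]
30. n11.hot = false  [A.lab == true]
31. n4.pre = false  [B.ok > 1]
32. n4.off = true  [not C.hot]
33. n15.hot = 16  [S₀.hot + S₀.wid + 10]
34. n15.wid = 16  [S₀.hot + 20]
35. n16.live = "zy"  [terminal]
36. n17.cnt = -4  [terminal]
37. n15.cnt = 26  [g.cnt * 3 + 38]
38. n0.cnt = 4  [S₀.hot + S₀.wid - 2]

18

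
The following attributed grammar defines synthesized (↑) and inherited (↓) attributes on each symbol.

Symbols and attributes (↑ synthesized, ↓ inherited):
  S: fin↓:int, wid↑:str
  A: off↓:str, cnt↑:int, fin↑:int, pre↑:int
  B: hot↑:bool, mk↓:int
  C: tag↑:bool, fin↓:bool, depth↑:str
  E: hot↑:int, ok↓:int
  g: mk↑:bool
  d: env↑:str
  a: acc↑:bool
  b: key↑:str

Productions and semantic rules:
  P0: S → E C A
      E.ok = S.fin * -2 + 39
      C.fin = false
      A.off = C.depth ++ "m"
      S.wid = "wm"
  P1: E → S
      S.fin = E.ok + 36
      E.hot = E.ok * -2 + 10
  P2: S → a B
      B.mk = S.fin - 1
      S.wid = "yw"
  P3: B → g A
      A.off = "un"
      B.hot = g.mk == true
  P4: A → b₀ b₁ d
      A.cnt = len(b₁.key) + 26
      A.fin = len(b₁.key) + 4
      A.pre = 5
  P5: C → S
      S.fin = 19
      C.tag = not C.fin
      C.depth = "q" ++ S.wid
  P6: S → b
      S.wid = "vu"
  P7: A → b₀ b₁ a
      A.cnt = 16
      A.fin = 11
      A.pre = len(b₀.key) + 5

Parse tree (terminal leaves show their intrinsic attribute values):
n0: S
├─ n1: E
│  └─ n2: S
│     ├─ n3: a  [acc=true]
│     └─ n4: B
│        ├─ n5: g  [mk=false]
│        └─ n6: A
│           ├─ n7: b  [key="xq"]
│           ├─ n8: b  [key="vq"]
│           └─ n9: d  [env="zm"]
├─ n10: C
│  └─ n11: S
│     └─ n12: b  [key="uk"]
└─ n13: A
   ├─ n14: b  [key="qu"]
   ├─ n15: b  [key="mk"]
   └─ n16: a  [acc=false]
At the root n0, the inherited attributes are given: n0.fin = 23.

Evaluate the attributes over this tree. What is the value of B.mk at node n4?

28

1. n0.fin = 23  [given at root]
2. n1.ok = -7  [S.fin * -2 + 39]
3. n2.fin = 29  [E.ok + 36]
4. n3.acc = true  [terminal]
5. n4.mk = 28  [S.fin - 1]
6. n5.mk = false  [terminal]
7. n6.off = "un"  ["un"]
8. n7.key = "xq"  [terminal]
9. n8.key = "vq"  [terminal]
10. n9.env = "zm"  [terminal]
11. n6.cnt = 28  [len(b₁.key) + 26]
12. n6.fin = 6  [len(b₁.key) + 4]
13. n6.pre = 5  [5]
14. n4.hot = false  [g.mk == true]
15. n2.wid = "yw"  ["yw"]
16. n1.hot = 24  [E.ok * -2 + 10]
17. n10.fin = false  [false]
18. n11.fin = 19  [19]
19. n12.key = "uk"  [terminal]
20. n11.wid = "vu"  ["vu"]
21. n10.tag = true  [not C.fin]
22. n10.depth = "qvu"  ["q" ++ S.wid]
23. n13.off = "qvum"  [C.depth ++ "m"]
24. n14.key = "qu"  [terminal]
25. n15.key = "mk"  [terminal]
26. n16.acc = false  [terminal]
27. n13.cnt = 16  [16]
28. n13.fin = 11  [11]
29. n13.pre = 7  [len(b₀.key) + 5]
30. n0.wid = "wm"  ["wm"]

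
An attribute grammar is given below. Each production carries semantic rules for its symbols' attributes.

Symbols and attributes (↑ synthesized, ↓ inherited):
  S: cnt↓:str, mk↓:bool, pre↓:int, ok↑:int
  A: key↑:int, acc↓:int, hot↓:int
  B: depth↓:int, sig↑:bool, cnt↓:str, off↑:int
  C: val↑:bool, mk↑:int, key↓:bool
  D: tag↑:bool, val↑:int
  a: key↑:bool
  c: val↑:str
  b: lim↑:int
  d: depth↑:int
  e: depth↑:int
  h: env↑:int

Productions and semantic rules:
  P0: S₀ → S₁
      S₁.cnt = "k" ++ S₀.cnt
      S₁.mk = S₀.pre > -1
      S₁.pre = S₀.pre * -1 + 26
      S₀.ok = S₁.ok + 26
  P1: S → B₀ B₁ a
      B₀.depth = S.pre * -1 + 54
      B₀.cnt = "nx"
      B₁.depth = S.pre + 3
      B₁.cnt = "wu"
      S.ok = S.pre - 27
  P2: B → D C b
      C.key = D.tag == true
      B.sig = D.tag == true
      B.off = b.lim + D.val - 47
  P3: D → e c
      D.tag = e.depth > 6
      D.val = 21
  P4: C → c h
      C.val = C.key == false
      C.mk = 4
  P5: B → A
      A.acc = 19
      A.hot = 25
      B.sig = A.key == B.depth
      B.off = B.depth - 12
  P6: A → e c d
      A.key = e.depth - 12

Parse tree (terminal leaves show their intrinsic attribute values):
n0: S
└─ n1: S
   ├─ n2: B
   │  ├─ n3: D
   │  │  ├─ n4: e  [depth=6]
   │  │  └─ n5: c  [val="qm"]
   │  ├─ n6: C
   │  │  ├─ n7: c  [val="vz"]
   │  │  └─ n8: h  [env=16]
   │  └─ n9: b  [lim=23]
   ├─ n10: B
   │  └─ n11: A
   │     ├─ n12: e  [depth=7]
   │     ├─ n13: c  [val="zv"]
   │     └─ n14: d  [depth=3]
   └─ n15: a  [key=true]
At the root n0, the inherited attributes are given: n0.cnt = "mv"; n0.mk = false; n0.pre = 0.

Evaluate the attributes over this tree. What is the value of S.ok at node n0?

25

1. n0.cnt = "mv"  [given at root]
2. n0.mk = false  [given at root]
3. n0.pre = 0  [given at root]
4. n1.cnt = "kmv"  ["k" ++ S₀.cnt]
5. n1.mk = true  [S₀.pre > -1]
6. n1.pre = 26  [S₀.pre * -1 + 26]
7. n2.depth = 28  [S.pre * -1 + 54]
8. n2.cnt = "nx"  ["nx"]
9. n4.depth = 6  [terminal]
10. n5.val = "qm"  [terminal]
11. n3.tag = false  [e.depth > 6]
12. n3.val = 21  [21]
13. n6.key = false  [D.tag == true]
14. n7.val = "vz"  [terminal]
15. n8.env = 16  [terminal]
16. n6.val = true  [C.key == false]
17. n6.mk = 4  [4]
18. n9.lim = 23  [terminal]
19. n2.sig = false  [D.tag == true]
20. n2.off = -3  [b.lim + D.val - 47]
21. n10.depth = 29  [S.pre + 3]
22. n10.cnt = "wu"  ["wu"]
23. n11.acc = 19  [19]
24. n11.hot = 25  [25]
25. n12.depth = 7  [terminal]
26. n13.val = "zv"  [terminal]
27. n14.depth = 3  [terminal]
28. n11.key = -5  [e.depth - 12]
29. n10.sig = false  [A.key == B.depth]
30. n10.off = 17  [B.depth - 12]
31. n15.key = true  [terminal]
32. n1.ok = -1  [S.pre - 27]
33. n0.ok = 25  [S₁.ok + 26]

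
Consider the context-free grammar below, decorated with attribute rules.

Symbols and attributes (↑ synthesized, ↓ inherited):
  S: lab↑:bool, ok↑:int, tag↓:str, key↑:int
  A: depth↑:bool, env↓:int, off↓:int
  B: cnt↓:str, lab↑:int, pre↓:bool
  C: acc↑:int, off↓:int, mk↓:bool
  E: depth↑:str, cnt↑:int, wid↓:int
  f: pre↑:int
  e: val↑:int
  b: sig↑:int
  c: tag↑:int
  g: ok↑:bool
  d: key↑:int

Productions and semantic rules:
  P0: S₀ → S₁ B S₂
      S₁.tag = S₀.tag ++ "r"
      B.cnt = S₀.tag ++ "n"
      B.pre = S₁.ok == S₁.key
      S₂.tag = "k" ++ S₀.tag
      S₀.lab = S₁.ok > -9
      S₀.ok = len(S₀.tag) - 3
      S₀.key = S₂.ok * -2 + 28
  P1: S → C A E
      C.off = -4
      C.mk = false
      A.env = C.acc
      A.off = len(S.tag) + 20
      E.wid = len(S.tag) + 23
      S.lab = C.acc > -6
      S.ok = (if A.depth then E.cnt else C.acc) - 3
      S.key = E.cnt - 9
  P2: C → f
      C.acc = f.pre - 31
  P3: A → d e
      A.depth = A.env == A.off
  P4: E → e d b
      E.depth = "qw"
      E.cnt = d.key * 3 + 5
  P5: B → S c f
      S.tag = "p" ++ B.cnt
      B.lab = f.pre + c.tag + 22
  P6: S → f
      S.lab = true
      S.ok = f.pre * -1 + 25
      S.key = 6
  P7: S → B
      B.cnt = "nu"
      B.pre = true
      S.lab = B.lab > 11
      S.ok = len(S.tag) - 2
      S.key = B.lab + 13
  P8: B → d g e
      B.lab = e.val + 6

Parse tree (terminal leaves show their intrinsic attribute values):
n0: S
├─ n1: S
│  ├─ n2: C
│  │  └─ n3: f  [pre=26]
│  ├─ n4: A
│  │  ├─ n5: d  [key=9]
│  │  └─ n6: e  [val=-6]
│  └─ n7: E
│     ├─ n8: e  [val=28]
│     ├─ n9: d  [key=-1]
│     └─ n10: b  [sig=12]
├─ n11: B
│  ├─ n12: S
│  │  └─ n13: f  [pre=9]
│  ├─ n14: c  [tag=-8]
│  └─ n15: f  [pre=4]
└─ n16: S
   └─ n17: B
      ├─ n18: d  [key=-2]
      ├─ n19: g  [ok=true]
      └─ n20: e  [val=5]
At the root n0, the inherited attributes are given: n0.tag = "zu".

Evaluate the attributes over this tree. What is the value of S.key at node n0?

1. n0.tag = "zu"  [given at root]
2. n1.tag = "zur"  [S₀.tag ++ "r"]
3. n2.off = -4  [-4]
4. n2.mk = false  [false]
5. n3.pre = 26  [terminal]
6. n2.acc = -5  [f.pre - 31]
7. n4.env = -5  [C.acc]
8. n4.off = 23  [len(S.tag) + 20]
9. n5.key = 9  [terminal]
10. n6.val = -6  [terminal]
11. n4.depth = false  [A.env == A.off]
12. n7.wid = 26  [len(S.tag) + 23]
13. n8.val = 28  [terminal]
14. n9.key = -1  [terminal]
15. n10.sig = 12  [terminal]
16. n7.depth = "qw"  ["qw"]
17. n7.cnt = 2  [d.key * 3 + 5]
18. n1.lab = true  [C.acc > -6]
19. n1.ok = -8  [(if A.depth then E.cnt else C.acc) - 3]
20. n1.key = -7  [E.cnt - 9]
21. n11.cnt = "zun"  [S₀.tag ++ "n"]
22. n11.pre = false  [S₁.ok == S₁.key]
23. n12.tag = "pzun"  ["p" ++ B.cnt]
24. n13.pre = 9  [terminal]
25. n12.lab = true  [true]
26. n12.ok = 16  [f.pre * -1 + 25]
27. n12.key = 6  [6]
28. n14.tag = -8  [terminal]
29. n15.pre = 4  [terminal]
30. n11.lab = 18  [f.pre + c.tag + 22]
31. n16.tag = "kzu"  ["k" ++ S₀.tag]
32. n17.cnt = "nu"  ["nu"]
33. n17.pre = true  [true]
34. n18.key = -2  [terminal]
35. n19.ok = true  [terminal]
36. n20.val = 5  [terminal]
37. n17.lab = 11  [e.val + 6]
38. n16.lab = false  [B.lab > 11]
39. n16.ok = 1  [len(S.tag) - 2]
40. n16.key = 24  [B.lab + 13]
41. n0.lab = true  [S₁.ok > -9]
42. n0.ok = -1  [len(S₀.tag) - 3]
43. n0.key = 26  [S₂.ok * -2 + 28]

26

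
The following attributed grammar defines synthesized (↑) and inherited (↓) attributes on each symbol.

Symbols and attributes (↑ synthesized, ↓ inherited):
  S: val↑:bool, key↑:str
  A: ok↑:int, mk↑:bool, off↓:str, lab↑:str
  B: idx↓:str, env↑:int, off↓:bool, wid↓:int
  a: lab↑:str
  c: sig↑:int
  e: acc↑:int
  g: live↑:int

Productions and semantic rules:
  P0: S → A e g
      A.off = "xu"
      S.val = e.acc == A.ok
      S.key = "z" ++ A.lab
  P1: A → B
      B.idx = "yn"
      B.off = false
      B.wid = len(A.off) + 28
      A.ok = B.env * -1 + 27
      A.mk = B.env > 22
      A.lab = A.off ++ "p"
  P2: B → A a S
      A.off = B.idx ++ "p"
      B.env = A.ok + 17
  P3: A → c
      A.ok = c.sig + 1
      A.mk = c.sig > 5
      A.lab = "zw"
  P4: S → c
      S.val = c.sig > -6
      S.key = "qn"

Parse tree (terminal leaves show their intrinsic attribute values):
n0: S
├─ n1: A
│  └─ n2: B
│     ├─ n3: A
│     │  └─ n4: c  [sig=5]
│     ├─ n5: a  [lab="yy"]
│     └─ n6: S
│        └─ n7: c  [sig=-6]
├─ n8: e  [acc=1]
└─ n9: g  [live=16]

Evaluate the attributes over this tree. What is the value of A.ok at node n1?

4

1. n1.off = "xu"  ["xu"]
2. n2.idx = "yn"  ["yn"]
3. n2.off = false  [false]
4. n2.wid = 30  [len(A.off) + 28]
5. n3.off = "ynp"  [B.idx ++ "p"]
6. n4.sig = 5  [terminal]
7. n3.ok = 6  [c.sig + 1]
8. n3.mk = false  [c.sig > 5]
9. n3.lab = "zw"  ["zw"]
10. n5.lab = "yy"  [terminal]
11. n7.sig = -6  [terminal]
12. n6.val = false  [c.sig > -6]
13. n6.key = "qn"  ["qn"]
14. n2.env = 23  [A.ok + 17]
15. n1.ok = 4  [B.env * -1 + 27]
16. n1.mk = true  [B.env > 22]
17. n1.lab = "xup"  [A.off ++ "p"]
18. n8.acc = 1  [terminal]
19. n9.live = 16  [terminal]
20. n0.val = false  [e.acc == A.ok]
21. n0.key = "zxup"  ["z" ++ A.lab]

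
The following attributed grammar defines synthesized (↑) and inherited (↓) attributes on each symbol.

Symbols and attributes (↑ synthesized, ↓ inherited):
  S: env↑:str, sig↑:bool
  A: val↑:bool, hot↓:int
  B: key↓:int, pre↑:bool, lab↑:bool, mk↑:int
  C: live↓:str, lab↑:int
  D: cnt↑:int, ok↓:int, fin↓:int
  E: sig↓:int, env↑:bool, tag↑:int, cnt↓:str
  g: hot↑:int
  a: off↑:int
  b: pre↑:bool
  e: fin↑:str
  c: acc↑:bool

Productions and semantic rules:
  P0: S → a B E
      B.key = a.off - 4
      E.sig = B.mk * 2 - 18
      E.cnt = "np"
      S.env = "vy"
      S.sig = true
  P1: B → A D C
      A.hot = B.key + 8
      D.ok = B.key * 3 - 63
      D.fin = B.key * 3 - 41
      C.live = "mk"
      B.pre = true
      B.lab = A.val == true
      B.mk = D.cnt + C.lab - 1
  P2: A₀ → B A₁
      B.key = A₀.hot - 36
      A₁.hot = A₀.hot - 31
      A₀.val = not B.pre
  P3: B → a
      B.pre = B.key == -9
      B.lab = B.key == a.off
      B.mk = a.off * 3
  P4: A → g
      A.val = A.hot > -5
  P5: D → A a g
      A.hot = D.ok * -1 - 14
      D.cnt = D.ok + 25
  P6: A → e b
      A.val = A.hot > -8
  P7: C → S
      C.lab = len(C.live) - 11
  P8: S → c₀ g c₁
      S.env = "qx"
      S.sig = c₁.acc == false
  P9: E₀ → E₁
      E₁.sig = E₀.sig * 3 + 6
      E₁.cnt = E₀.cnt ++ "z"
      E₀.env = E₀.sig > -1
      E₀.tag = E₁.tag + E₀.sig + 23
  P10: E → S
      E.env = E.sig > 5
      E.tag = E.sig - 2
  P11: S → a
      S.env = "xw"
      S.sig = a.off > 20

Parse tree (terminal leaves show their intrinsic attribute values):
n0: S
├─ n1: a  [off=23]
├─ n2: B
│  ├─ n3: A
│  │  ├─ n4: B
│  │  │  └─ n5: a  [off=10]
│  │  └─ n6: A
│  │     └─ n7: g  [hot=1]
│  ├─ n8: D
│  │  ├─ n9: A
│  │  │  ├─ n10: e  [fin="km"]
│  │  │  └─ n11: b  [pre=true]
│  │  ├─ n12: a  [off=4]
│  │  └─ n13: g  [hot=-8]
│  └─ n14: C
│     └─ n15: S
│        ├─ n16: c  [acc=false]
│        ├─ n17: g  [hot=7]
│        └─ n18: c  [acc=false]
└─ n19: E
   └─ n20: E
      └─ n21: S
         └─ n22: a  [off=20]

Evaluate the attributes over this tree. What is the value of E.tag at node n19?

27

1. n1.off = 23  [terminal]
2. n2.key = 19  [a.off - 4]
3. n3.hot = 27  [B.key + 8]
4. n4.key = -9  [A₀.hot - 36]
5. n5.off = 10  [terminal]
6. n4.pre = true  [B.key == -9]
7. n4.lab = false  [B.key == a.off]
8. n4.mk = 30  [a.off * 3]
9. n6.hot = -4  [A₀.hot - 31]
10. n7.hot = 1  [terminal]
11. n6.val = true  [A.hot > -5]
12. n3.val = false  [not B.pre]
13. n8.ok = -6  [B.key * 3 - 63]
14. n8.fin = 16  [B.key * 3 - 41]
15. n9.hot = -8  [D.ok * -1 - 14]
16. n10.fin = "km"  [terminal]
17. n11.pre = true  [terminal]
18. n9.val = false  [A.hot > -8]
19. n12.off = 4  [terminal]
20. n13.hot = -8  [terminal]
21. n8.cnt = 19  [D.ok + 25]
22. n14.live = "mk"  ["mk"]
23. n16.acc = false  [terminal]
24. n17.hot = 7  [terminal]
25. n18.acc = false  [terminal]
26. n15.env = "qx"  ["qx"]
27. n15.sig = true  [c₁.acc == false]
28. n14.lab = -9  [len(C.live) - 11]
29. n2.pre = true  [true]
30. n2.lab = false  [A.val == true]
31. n2.mk = 9  [D.cnt + C.lab - 1]
32. n19.sig = 0  [B.mk * 2 - 18]
33. n19.cnt = "np"  ["np"]
34. n20.sig = 6  [E₀.sig * 3 + 6]
35. n20.cnt = "npz"  [E₀.cnt ++ "z"]
36. n22.off = 20  [terminal]
37. n21.env = "xw"  ["xw"]
38. n21.sig = false  [a.off > 20]
39. n20.env = true  [E.sig > 5]
40. n20.tag = 4  [E.sig - 2]
41. n19.env = true  [E₀.sig > -1]
42. n19.tag = 27  [E₁.tag + E₀.sig + 23]
43. n0.env = "vy"  ["vy"]
44. n0.sig = true  [true]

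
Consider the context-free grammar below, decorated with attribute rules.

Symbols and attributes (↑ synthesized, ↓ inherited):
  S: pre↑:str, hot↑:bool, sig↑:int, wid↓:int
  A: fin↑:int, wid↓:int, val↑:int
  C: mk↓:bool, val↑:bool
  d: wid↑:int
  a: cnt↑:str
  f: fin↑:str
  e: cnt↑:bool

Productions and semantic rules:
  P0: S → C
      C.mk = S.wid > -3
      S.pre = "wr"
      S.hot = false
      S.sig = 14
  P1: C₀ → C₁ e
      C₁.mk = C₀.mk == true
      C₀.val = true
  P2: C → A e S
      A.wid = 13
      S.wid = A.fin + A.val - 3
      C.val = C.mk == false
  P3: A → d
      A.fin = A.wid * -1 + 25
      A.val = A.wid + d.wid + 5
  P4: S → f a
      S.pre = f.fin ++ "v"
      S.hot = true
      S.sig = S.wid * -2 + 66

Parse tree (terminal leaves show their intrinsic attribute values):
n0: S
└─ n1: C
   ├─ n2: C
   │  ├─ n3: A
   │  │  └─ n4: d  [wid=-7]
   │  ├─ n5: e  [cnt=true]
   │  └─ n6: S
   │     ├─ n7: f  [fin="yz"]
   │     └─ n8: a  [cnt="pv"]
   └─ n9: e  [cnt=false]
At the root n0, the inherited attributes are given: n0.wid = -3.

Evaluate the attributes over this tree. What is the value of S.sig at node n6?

26

1. n0.wid = -3  [given at root]
2. n1.mk = false  [S.wid > -3]
3. n2.mk = false  [C₀.mk == true]
4. n3.wid = 13  [13]
5. n4.wid = -7  [terminal]
6. n3.fin = 12  [A.wid * -1 + 25]
7. n3.val = 11  [A.wid + d.wid + 5]
8. n5.cnt = true  [terminal]
9. n6.wid = 20  [A.fin + A.val - 3]
10. n7.fin = "yz"  [terminal]
11. n8.cnt = "pv"  [terminal]
12. n6.pre = "yzv"  [f.fin ++ "v"]
13. n6.hot = true  [true]
14. n6.sig = 26  [S.wid * -2 + 66]
15. n2.val = true  [C.mk == false]
16. n9.cnt = false  [terminal]
17. n1.val = true  [true]
18. n0.pre = "wr"  ["wr"]
19. n0.hot = false  [false]
20. n0.sig = 14  [14]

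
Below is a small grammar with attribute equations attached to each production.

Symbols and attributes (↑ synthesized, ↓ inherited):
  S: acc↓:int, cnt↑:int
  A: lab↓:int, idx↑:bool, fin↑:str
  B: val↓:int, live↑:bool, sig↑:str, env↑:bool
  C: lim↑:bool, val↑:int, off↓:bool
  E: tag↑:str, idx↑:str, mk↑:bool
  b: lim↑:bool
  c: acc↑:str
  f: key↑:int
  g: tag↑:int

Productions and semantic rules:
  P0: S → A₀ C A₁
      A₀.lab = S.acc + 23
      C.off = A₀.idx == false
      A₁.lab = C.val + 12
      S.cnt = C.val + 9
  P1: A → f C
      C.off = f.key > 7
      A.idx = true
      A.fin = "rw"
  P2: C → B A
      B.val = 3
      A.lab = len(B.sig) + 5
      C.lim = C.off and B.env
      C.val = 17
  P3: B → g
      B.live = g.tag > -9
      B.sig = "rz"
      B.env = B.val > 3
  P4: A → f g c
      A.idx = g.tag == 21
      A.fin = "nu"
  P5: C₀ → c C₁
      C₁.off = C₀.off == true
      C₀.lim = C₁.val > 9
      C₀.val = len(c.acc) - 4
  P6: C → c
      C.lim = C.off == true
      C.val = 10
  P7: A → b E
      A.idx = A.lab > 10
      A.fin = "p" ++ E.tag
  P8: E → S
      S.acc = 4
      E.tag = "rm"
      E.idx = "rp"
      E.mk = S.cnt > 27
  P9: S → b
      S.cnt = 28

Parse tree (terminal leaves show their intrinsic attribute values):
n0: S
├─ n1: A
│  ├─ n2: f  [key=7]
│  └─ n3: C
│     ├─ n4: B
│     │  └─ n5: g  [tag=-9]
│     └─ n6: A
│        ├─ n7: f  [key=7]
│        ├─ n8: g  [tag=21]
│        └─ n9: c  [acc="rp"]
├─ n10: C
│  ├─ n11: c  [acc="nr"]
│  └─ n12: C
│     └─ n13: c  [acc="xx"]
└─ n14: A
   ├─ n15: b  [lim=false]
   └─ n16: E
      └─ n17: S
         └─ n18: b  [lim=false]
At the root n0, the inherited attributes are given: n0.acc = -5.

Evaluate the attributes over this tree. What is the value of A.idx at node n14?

1. n0.acc = -5  [given at root]
2. n1.lab = 18  [S.acc + 23]
3. n2.key = 7  [terminal]
4. n3.off = false  [f.key > 7]
5. n4.val = 3  [3]
6. n5.tag = -9  [terminal]
7. n4.live = false  [g.tag > -9]
8. n4.sig = "rz"  ["rz"]
9. n4.env = false  [B.val > 3]
10. n6.lab = 7  [len(B.sig) + 5]
11. n7.key = 7  [terminal]
12. n8.tag = 21  [terminal]
13. n9.acc = "rp"  [terminal]
14. n6.idx = true  [g.tag == 21]
15. n6.fin = "nu"  ["nu"]
16. n3.lim = false  [C.off and B.env]
17. n3.val = 17  [17]
18. n1.idx = true  [true]
19. n1.fin = "rw"  ["rw"]
20. n10.off = false  [A₀.idx == false]
21. n11.acc = "nr"  [terminal]
22. n12.off = false  [C₀.off == true]
23. n13.acc = "xx"  [terminal]
24. n12.lim = false  [C.off == true]
25. n12.val = 10  [10]
26. n10.lim = true  [C₁.val > 9]
27. n10.val = -2  [len(c.acc) - 4]
28. n14.lab = 10  [C.val + 12]
29. n15.lim = false  [terminal]
30. n17.acc = 4  [4]
31. n18.lim = false  [terminal]
32. n17.cnt = 28  [28]
33. n16.tag = "rm"  ["rm"]
34. n16.idx = "rp"  ["rp"]
35. n16.mk = true  [S.cnt > 27]
36. n14.idx = false  [A.lab > 10]
37. n14.fin = "prm"  ["p" ++ E.tag]
38. n0.cnt = 7  [C.val + 9]

false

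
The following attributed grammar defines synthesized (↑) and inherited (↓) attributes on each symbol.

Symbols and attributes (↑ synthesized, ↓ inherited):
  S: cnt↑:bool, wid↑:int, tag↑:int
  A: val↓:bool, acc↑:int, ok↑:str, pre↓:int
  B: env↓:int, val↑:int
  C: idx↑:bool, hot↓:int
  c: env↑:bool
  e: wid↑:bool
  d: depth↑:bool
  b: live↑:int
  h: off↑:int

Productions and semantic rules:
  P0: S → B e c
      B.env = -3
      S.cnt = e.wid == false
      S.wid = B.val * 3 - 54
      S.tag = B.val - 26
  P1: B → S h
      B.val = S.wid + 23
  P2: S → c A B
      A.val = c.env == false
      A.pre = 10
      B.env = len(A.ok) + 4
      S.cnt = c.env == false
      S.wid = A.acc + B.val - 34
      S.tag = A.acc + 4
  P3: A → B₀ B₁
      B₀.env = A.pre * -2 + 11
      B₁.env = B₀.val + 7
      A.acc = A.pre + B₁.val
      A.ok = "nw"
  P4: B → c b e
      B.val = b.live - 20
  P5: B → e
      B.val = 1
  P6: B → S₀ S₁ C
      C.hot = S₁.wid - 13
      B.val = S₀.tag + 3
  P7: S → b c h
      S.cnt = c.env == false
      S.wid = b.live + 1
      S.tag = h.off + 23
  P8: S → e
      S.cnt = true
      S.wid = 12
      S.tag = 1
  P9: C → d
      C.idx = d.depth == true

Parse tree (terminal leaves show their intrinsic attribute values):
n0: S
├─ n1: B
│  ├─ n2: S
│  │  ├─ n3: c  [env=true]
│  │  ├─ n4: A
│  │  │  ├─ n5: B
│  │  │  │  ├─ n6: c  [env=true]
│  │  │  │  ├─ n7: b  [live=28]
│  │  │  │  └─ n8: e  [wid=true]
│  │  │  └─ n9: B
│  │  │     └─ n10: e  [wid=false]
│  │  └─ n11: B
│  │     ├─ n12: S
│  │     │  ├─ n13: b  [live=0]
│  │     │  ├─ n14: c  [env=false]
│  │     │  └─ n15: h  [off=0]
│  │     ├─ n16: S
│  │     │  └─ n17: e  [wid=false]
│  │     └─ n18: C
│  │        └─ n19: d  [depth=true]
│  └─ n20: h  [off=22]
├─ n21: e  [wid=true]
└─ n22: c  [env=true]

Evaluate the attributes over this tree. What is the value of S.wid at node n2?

3

1. n1.env = -3  [-3]
2. n3.env = true  [terminal]
3. n4.val = false  [c.env == false]
4. n4.pre = 10  [10]
5. n5.env = -9  [A.pre * -2 + 11]
6. n6.env = true  [terminal]
7. n7.live = 28  [terminal]
8. n8.wid = true  [terminal]
9. n5.val = 8  [b.live - 20]
10. n9.env = 15  [B₀.val + 7]
11. n10.wid = false  [terminal]
12. n9.val = 1  [1]
13. n4.acc = 11  [A.pre + B₁.val]
14. n4.ok = "nw"  ["nw"]
15. n11.env = 6  [len(A.ok) + 4]
16. n13.live = 0  [terminal]
17. n14.env = false  [terminal]
18. n15.off = 0  [terminal]
19. n12.cnt = true  [c.env == false]
20. n12.wid = 1  [b.live + 1]
21. n12.tag = 23  [h.off + 23]
22. n17.wid = false  [terminal]
23. n16.cnt = true  [true]
24. n16.wid = 12  [12]
25. n16.tag = 1  [1]
26. n18.hot = -1  [S₁.wid - 13]
27. n19.depth = true  [terminal]
28. n18.idx = true  [d.depth == true]
29. n11.val = 26  [S₀.tag + 3]
30. n2.cnt = false  [c.env == false]
31. n2.wid = 3  [A.acc + B.val - 34]
32. n2.tag = 15  [A.acc + 4]
33. n20.off = 22  [terminal]
34. n1.val = 26  [S.wid + 23]
35. n21.wid = true  [terminal]
36. n22.env = true  [terminal]
37. n0.cnt = false  [e.wid == false]
38. n0.wid = 24  [B.val * 3 - 54]
39. n0.tag = 0  [B.val - 26]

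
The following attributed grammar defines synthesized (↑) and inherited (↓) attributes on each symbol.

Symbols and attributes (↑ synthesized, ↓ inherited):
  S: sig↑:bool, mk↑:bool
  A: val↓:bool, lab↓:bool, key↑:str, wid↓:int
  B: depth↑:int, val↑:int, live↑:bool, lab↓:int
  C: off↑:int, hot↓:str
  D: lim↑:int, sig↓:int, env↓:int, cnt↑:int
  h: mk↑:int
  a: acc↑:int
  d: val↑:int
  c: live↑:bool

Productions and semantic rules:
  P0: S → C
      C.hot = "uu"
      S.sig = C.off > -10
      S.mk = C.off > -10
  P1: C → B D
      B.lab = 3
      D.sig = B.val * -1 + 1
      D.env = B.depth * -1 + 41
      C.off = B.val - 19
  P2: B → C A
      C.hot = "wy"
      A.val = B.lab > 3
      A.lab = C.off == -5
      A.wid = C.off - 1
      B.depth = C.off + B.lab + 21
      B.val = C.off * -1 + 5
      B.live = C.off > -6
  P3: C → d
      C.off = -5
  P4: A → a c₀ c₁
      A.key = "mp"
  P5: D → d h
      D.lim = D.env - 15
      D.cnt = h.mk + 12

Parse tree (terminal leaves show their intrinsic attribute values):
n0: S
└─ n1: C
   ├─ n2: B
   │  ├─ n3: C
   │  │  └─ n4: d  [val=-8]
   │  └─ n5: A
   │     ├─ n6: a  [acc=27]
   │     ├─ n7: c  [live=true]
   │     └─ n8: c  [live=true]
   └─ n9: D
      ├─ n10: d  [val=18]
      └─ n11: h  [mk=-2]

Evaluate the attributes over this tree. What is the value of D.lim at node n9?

1. n1.hot = "uu"  ["uu"]
2. n2.lab = 3  [3]
3. n3.hot = "wy"  ["wy"]
4. n4.val = -8  [terminal]
5. n3.off = -5  [-5]
6. n5.val = false  [B.lab > 3]
7. n5.lab = true  [C.off == -5]
8. n5.wid = -6  [C.off - 1]
9. n6.acc = 27  [terminal]
10. n7.live = true  [terminal]
11. n8.live = true  [terminal]
12. n5.key = "mp"  ["mp"]
13. n2.depth = 19  [C.off + B.lab + 21]
14. n2.val = 10  [C.off * -1 + 5]
15. n2.live = true  [C.off > -6]
16. n9.sig = -9  [B.val * -1 + 1]
17. n9.env = 22  [B.depth * -1 + 41]
18. n10.val = 18  [terminal]
19. n11.mk = -2  [terminal]
20. n9.lim = 7  [D.env - 15]
21. n9.cnt = 10  [h.mk + 12]
22. n1.off = -9  [B.val - 19]
23. n0.sig = true  [C.off > -10]
24. n0.mk = true  [C.off > -10]

7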